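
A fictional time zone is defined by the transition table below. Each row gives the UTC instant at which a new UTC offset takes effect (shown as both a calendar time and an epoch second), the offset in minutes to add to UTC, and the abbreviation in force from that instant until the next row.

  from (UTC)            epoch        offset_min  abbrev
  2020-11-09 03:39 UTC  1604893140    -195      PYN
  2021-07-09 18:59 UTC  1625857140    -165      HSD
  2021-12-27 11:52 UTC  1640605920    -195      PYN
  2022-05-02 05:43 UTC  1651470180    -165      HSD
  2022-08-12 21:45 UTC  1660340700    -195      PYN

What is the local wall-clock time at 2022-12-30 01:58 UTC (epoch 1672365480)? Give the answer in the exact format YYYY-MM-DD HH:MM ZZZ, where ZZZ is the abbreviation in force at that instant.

2022-12-29 22:43 PYN

Query: 2022-12-30 01:58 UTC
Rule 5/5 (PYN, -03:15): 2022-08-12 21:45 UTC ≤ query < +∞
1·60 + 58 - 195 = -77 min
-77 = -1·1440 + 1363; 1363 = 22·60 + 43 → 22:43, 2022-12-30 - 1 day = 2022-12-29
→ 2022-12-29 22:43 PYN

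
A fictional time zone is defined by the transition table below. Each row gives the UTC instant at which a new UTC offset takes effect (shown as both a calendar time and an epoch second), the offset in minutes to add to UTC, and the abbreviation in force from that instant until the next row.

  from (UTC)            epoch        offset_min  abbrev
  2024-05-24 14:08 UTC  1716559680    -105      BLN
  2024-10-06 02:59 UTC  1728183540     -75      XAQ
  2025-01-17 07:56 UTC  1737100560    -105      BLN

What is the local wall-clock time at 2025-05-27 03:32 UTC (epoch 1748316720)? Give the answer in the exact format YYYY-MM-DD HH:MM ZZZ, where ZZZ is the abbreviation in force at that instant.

Query: 2025-05-27 03:32 UTC
Rule 3/3 (BLN, -01:45): 2025-01-17 07:56 UTC ≤ query < +∞
3·60 + 32 - 105 = 107 min
107 = 0·1440 + 107; 107 = 1·60 + 47 → 01:47, same day
→ 2025-05-27 01:47 BLN

2025-05-27 01:47 BLN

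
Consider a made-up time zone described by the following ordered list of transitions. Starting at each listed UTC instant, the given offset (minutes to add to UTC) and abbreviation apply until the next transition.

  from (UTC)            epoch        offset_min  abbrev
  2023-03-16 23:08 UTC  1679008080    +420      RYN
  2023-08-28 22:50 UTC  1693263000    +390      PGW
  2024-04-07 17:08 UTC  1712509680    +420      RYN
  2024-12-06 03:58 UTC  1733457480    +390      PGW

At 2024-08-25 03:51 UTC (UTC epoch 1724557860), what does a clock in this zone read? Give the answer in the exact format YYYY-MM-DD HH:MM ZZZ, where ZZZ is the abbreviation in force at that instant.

2024-08-25 10:51 RYN

Query: 2024-08-25 03:51 UTC
Rule 3/4 (RYN, +07:00): 2024-04-07 17:08 UTC ≤ query < 2024-12-06 03:58 UTC
3·60 + 51 + 420 = 651 min
651 = 0·1440 + 651; 651 = 10·60 + 51 → 10:51, same day
→ 2024-08-25 10:51 RYN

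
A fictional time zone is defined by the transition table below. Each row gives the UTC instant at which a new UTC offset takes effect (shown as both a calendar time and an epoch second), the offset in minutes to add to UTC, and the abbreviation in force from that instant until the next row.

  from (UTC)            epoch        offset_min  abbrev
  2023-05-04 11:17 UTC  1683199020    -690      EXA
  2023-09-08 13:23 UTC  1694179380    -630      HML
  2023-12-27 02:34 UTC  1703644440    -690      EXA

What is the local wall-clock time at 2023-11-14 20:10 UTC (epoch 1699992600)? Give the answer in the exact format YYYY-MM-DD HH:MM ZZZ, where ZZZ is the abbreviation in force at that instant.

Query: 2023-11-14 20:10 UTC
Rule 2/3 (HML, -10:30): 2023-09-08 13:23 UTC ≤ query < 2023-12-27 02:34 UTC
20·60 + 10 - 630 = 580 min
580 = 0·1440 + 580; 580 = 9·60 + 40 → 09:40, same day
→ 2023-11-14 09:40 HML

2023-11-14 09:40 HML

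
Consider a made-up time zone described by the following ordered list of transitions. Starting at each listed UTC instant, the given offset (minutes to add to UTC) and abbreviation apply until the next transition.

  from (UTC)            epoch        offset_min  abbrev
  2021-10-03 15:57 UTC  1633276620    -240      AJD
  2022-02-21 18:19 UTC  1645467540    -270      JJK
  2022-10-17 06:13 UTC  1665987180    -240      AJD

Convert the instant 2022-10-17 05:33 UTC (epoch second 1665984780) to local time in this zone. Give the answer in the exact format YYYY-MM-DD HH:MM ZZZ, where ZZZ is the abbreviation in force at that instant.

Query: 2022-10-17 05:33 UTC
Rule 2/3 (JJK, -04:30): 2022-02-21 18:19 UTC ≤ query < 2022-10-17 06:13 UTC
5·60 + 33 - 270 = 63 min
63 = 0·1440 + 63; 63 = 1·60 + 3 → 01:03, same day
→ 2022-10-17 01:03 JJK

2022-10-17 01:03 JJK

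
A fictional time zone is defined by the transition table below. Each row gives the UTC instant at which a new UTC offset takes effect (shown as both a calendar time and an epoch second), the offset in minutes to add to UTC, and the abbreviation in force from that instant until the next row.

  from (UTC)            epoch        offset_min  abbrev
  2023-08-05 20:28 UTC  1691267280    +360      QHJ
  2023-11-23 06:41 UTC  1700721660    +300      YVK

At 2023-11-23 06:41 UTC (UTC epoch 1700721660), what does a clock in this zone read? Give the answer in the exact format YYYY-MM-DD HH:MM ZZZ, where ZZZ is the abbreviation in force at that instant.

2023-11-23 11:41 YVK

Query: 2023-11-23 06:41 UTC
Rule 2/2 (YVK, +05:00): 2023-11-23 06:41 UTC ≤ query < +∞
6·60 + 41 + 300 = 701 min
701 = 0·1440 + 701; 701 = 11·60 + 41 → 11:41, same day
→ 2023-11-23 11:41 YVK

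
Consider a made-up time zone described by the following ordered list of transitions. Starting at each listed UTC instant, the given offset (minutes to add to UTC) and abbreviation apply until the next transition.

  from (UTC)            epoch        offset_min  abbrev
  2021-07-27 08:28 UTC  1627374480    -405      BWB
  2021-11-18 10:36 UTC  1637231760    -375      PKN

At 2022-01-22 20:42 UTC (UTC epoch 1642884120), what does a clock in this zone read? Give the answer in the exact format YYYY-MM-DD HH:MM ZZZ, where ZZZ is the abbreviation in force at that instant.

2022-01-22 14:27 PKN

Query: 2022-01-22 20:42 UTC
Rule 2/2 (PKN, -06:15): 2021-11-18 10:36 UTC ≤ query < +∞
20·60 + 42 - 375 = 867 min
867 = 0·1440 + 867; 867 = 14·60 + 27 → 14:27, same day
→ 2022-01-22 14:27 PKN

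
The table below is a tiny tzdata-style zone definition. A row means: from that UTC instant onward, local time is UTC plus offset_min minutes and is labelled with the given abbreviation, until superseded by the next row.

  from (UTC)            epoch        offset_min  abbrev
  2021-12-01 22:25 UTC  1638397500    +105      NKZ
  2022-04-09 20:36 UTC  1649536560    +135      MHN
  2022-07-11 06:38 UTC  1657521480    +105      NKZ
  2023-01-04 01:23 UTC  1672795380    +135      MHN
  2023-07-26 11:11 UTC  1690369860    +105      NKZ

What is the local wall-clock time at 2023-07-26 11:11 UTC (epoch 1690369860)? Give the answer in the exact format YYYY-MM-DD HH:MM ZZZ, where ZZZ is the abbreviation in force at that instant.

Query: 2023-07-26 11:11 UTC
Rule 5/5 (NKZ, +01:45): 2023-07-26 11:11 UTC ≤ query < +∞
11·60 + 11 + 105 = 776 min
776 = 0·1440 + 776; 776 = 12·60 + 56 → 12:56, same day
→ 2023-07-26 12:56 NKZ

2023-07-26 12:56 NKZ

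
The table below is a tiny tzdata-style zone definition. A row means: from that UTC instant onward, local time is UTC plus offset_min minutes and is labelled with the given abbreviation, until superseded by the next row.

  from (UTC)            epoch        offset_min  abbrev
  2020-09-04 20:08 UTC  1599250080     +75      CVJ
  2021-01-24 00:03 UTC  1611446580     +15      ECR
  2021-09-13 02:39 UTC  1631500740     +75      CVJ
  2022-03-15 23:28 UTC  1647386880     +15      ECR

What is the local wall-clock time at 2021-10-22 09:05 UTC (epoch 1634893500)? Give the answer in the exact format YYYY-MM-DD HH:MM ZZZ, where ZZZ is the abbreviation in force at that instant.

Query: 2021-10-22 09:05 UTC
Rule 3/4 (CVJ, +01:15): 2021-09-13 02:39 UTC ≤ query < 2022-03-15 23:28 UTC
9·60 + 5 + 75 = 620 min
620 = 0·1440 + 620; 620 = 10·60 + 20 → 10:20, same day
→ 2021-10-22 10:20 CVJ

2021-10-22 10:20 CVJ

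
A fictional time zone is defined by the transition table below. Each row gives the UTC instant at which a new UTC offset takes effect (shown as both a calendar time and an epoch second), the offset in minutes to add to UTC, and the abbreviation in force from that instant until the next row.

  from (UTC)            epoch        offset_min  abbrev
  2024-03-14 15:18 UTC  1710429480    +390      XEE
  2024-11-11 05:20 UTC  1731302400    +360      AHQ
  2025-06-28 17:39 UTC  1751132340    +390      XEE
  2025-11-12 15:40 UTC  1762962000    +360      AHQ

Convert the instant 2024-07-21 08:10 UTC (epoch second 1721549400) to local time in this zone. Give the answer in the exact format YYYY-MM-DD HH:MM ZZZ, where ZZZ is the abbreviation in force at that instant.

2024-07-21 14:40 XEE

Query: 2024-07-21 08:10 UTC
Rule 1/4 (XEE, +06:30): 2024-03-14 15:18 UTC ≤ query < 2024-11-11 05:20 UTC
8·60 + 10 + 390 = 880 min
880 = 0·1440 + 880; 880 = 14·60 + 40 → 14:40, same day
→ 2024-07-21 14:40 XEE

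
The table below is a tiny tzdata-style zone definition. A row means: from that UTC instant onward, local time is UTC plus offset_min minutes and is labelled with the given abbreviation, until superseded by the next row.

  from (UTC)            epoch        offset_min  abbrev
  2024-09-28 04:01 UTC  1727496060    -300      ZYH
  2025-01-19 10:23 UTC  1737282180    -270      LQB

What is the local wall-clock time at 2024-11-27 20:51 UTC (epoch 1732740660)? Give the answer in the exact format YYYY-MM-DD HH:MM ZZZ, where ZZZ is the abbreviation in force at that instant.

Query: 2024-11-27 20:51 UTC
Rule 1/2 (ZYH, -05:00): 2024-09-28 04:01 UTC ≤ query < 2025-01-19 10:23 UTC
20·60 + 51 - 300 = 951 min
951 = 0·1440 + 951; 951 = 15·60 + 51 → 15:51, same day
→ 2024-11-27 15:51 ZYH

2024-11-27 15:51 ZYH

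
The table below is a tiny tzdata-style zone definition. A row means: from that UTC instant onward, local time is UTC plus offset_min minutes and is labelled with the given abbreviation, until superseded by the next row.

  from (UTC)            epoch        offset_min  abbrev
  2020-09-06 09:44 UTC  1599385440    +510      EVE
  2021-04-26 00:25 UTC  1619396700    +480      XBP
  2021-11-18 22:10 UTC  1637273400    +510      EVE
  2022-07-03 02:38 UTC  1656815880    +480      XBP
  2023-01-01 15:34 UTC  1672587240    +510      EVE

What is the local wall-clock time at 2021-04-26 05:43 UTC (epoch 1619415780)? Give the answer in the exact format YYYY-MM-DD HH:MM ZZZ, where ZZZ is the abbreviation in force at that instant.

2021-04-26 13:43 XBP

Query: 2021-04-26 05:43 UTC
Rule 2/5 (XBP, +08:00): 2021-04-26 00:25 UTC ≤ query < 2021-11-18 22:10 UTC
5·60 + 43 + 480 = 823 min
823 = 0·1440 + 823; 823 = 13·60 + 43 → 13:43, same day
→ 2021-04-26 13:43 XBP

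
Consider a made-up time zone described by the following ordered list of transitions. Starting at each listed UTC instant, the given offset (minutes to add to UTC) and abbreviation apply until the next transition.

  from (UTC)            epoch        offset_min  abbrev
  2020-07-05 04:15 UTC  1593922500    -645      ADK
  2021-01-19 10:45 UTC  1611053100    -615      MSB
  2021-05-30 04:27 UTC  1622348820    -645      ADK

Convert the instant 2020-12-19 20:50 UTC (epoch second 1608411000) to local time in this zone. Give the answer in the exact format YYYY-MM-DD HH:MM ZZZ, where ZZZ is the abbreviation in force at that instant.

Query: 2020-12-19 20:50 UTC
Rule 1/3 (ADK, -10:45): 2020-07-05 04:15 UTC ≤ query < 2021-01-19 10:45 UTC
20·60 + 50 - 645 = 605 min
605 = 0·1440 + 605; 605 = 10·60 + 5 → 10:05, same day
→ 2020-12-19 10:05 ADK

2020-12-19 10:05 ADK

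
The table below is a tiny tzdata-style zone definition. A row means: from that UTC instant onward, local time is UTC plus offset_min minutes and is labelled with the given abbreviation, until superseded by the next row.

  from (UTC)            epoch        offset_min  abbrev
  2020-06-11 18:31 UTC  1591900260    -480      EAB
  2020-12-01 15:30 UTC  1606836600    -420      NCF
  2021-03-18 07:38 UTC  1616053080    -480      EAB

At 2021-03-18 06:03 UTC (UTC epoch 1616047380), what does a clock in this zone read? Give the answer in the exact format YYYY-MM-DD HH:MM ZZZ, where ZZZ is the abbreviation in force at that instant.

Query: 2021-03-18 06:03 UTC
Rule 2/3 (NCF, -07:00): 2020-12-01 15:30 UTC ≤ query < 2021-03-18 07:38 UTC
6·60 + 3 - 420 = -57 min
-57 = -1·1440 + 1383; 1383 = 23·60 + 3 → 23:03, 2021-03-18 - 1 day = 2021-03-17
→ 2021-03-17 23:03 NCF

2021-03-17 23:03 NCF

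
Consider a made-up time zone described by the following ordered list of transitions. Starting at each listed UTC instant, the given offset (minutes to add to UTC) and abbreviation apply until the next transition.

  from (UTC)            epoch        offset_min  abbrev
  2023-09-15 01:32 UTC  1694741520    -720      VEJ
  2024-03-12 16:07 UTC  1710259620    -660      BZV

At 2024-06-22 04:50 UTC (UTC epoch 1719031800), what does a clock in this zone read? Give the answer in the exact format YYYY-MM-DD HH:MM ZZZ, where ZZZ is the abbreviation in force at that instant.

Query: 2024-06-22 04:50 UTC
Rule 2/2 (BZV, -11:00): 2024-03-12 16:07 UTC ≤ query < +∞
4·60 + 50 - 660 = -370 min
-370 = -1·1440 + 1070; 1070 = 17·60 + 50 → 17:50, 2024-06-22 - 1 day = 2024-06-21
→ 2024-06-21 17:50 BZV

2024-06-21 17:50 BZV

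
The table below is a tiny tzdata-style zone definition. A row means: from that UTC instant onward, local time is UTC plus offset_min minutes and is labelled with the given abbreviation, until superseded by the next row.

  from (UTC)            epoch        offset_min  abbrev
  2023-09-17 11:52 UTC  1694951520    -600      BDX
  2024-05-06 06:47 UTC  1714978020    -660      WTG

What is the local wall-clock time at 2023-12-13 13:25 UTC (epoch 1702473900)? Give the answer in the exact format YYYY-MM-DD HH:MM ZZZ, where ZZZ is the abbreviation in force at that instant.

Query: 2023-12-13 13:25 UTC
Rule 1/2 (BDX, -10:00): 2023-09-17 11:52 UTC ≤ query < 2024-05-06 06:47 UTC
13·60 + 25 - 600 = 205 min
205 = 0·1440 + 205; 205 = 3·60 + 25 → 03:25, same day
→ 2023-12-13 03:25 BDX

2023-12-13 03:25 BDX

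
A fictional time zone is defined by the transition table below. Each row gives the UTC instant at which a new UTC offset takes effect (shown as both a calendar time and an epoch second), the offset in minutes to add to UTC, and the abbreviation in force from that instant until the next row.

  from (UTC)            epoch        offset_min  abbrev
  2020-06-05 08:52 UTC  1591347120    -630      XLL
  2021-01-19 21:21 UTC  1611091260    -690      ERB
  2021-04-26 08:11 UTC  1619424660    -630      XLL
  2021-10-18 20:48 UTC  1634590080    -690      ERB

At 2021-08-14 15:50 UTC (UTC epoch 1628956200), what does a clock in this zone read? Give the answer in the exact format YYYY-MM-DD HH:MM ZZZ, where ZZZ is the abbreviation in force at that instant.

Query: 2021-08-14 15:50 UTC
Rule 3/4 (XLL, -10:30): 2021-04-26 08:11 UTC ≤ query < 2021-10-18 20:48 UTC
15·60 + 50 - 630 = 320 min
320 = 0·1440 + 320; 320 = 5·60 + 20 → 05:20, same day
→ 2021-08-14 05:20 XLL

2021-08-14 05:20 XLL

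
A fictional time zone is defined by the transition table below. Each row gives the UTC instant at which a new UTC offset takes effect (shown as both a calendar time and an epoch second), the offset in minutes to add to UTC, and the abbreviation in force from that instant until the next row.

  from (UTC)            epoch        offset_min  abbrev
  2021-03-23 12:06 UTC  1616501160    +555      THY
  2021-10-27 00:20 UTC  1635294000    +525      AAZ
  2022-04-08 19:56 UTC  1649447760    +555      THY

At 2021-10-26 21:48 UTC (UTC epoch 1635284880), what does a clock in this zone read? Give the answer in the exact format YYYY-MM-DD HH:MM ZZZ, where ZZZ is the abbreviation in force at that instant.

2021-10-27 07:03 THY

Query: 2021-10-26 21:48 UTC
Rule 1/3 (THY, +09:15): 2021-03-23 12:06 UTC ≤ query < 2021-10-27 00:20 UTC
21·60 + 48 + 555 = 1863 min
1863 = 1·1440 + 423; 423 = 7·60 + 3 → 07:03, 2021-10-26 + 1 day = 2021-10-27
→ 2021-10-27 07:03 THY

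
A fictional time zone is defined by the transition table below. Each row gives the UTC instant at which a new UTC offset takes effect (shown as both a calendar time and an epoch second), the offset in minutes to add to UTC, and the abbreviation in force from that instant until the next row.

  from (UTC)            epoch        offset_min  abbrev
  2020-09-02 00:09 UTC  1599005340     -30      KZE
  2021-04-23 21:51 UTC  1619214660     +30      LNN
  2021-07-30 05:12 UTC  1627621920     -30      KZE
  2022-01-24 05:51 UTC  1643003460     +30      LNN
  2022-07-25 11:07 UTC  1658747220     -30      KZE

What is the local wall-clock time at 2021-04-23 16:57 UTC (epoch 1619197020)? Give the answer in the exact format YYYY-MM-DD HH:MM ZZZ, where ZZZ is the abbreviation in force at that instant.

2021-04-23 16:27 KZE

Query: 2021-04-23 16:57 UTC
Rule 1/5 (KZE, -00:30): 2020-09-02 00:09 UTC ≤ query < 2021-04-23 21:51 UTC
16·60 + 57 - 30 = 987 min
987 = 0·1440 + 987; 987 = 16·60 + 27 → 16:27, same day
→ 2021-04-23 16:27 KZE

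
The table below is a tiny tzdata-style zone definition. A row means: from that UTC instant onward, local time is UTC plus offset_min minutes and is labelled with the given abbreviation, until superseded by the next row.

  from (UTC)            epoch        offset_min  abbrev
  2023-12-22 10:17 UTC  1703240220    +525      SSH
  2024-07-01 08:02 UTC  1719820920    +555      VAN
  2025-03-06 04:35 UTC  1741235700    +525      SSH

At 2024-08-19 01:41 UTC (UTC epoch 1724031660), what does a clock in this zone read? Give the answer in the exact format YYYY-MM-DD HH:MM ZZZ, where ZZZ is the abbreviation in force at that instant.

2024-08-19 10:56 VAN

Query: 2024-08-19 01:41 UTC
Rule 2/3 (VAN, +09:15): 2024-07-01 08:02 UTC ≤ query < 2025-03-06 04:35 UTC
1·60 + 41 + 555 = 656 min
656 = 0·1440 + 656; 656 = 10·60 + 56 → 10:56, same day
→ 2024-08-19 10:56 VAN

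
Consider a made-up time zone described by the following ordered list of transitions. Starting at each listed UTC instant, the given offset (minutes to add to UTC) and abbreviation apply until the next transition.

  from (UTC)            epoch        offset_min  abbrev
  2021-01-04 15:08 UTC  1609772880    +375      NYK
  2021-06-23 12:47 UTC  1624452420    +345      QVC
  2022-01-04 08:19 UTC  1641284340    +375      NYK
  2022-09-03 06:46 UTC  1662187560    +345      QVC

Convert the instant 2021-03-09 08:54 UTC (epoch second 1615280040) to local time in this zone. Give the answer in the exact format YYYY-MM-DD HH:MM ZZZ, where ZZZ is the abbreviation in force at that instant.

Query: 2021-03-09 08:54 UTC
Rule 1/4 (NYK, +06:15): 2021-01-04 15:08 UTC ≤ query < 2021-06-23 12:47 UTC
8·60 + 54 + 375 = 909 min
909 = 0·1440 + 909; 909 = 15·60 + 9 → 15:09, same day
→ 2021-03-09 15:09 NYK

2021-03-09 15:09 NYK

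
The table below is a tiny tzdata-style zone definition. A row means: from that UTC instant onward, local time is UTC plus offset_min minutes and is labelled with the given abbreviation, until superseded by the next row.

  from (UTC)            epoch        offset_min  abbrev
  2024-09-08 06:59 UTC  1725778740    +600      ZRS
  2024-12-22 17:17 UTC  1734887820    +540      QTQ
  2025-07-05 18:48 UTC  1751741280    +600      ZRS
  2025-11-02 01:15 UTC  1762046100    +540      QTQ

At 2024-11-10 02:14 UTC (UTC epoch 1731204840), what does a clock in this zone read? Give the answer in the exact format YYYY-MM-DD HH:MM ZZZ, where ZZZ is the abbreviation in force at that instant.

Query: 2024-11-10 02:14 UTC
Rule 1/4 (ZRS, +10:00): 2024-09-08 06:59 UTC ≤ query < 2024-12-22 17:17 UTC
2·60 + 14 + 600 = 734 min
734 = 0·1440 + 734; 734 = 12·60 + 14 → 12:14, same day
→ 2024-11-10 12:14 ZRS

2024-11-10 12:14 ZRS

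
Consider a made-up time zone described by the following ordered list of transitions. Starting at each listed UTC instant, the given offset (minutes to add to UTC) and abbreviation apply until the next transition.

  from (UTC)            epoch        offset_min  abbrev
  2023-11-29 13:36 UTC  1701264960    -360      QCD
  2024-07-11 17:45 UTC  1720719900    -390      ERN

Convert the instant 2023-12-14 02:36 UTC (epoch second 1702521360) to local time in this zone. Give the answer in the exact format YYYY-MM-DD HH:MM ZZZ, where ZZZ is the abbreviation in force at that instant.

2023-12-13 20:36 QCD

Query: 2023-12-14 02:36 UTC
Rule 1/2 (QCD, -06:00): 2023-11-29 13:36 UTC ≤ query < 2024-07-11 17:45 UTC
2·60 + 36 - 360 = -204 min
-204 = -1·1440 + 1236; 1236 = 20·60 + 36 → 20:36, 2023-12-14 - 1 day = 2023-12-13
→ 2023-12-13 20:36 QCD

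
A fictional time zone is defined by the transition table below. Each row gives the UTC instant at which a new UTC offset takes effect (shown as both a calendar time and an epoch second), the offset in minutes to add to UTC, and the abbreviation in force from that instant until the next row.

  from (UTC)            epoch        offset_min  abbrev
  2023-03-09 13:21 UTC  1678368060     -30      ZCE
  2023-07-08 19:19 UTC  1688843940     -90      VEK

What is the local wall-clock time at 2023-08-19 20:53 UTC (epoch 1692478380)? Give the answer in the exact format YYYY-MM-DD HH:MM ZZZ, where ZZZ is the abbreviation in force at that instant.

2023-08-19 19:23 VEK

Query: 2023-08-19 20:53 UTC
Rule 2/2 (VEK, -01:30): 2023-07-08 19:19 UTC ≤ query < +∞
20·60 + 53 - 90 = 1163 min
1163 = 0·1440 + 1163; 1163 = 19·60 + 23 → 19:23, same day
→ 2023-08-19 19:23 VEK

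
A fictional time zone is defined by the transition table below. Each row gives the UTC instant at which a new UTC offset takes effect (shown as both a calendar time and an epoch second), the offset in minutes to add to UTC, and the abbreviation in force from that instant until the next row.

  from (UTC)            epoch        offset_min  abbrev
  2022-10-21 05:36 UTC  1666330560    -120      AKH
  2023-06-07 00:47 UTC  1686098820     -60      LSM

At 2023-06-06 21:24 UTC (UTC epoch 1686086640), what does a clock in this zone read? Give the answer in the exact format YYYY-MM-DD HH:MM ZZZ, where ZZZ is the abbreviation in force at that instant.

2023-06-06 19:24 AKH

Query: 2023-06-06 21:24 UTC
Rule 1/2 (AKH, -02:00): 2022-10-21 05:36 UTC ≤ query < 2023-06-07 00:47 UTC
21·60 + 24 - 120 = 1164 min
1164 = 0·1440 + 1164; 1164 = 19·60 + 24 → 19:24, same day
→ 2023-06-06 19:24 AKH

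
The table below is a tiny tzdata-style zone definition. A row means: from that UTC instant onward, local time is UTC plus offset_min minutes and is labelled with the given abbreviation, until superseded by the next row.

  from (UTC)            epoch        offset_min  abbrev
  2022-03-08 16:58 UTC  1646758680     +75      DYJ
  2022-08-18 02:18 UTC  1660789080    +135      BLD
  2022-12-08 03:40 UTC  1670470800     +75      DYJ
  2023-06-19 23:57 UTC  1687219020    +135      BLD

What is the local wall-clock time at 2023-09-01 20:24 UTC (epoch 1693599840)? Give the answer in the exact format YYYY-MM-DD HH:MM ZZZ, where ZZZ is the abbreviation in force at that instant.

2023-09-01 22:39 BLD

Query: 2023-09-01 20:24 UTC
Rule 4/4 (BLD, +02:15): 2023-06-19 23:57 UTC ≤ query < +∞
20·60 + 24 + 135 = 1359 min
1359 = 0·1440 + 1359; 1359 = 22·60 + 39 → 22:39, same day
→ 2023-09-01 22:39 BLD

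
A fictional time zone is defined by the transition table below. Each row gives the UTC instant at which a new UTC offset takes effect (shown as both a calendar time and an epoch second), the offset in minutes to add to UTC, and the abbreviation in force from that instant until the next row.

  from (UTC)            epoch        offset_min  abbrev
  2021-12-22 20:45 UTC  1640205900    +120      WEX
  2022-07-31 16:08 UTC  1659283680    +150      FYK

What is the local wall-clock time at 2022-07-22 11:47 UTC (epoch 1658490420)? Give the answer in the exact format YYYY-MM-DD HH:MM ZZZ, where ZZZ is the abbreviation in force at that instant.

Query: 2022-07-22 11:47 UTC
Rule 1/2 (WEX, +02:00): 2021-12-22 20:45 UTC ≤ query < 2022-07-31 16:08 UTC
11·60 + 47 + 120 = 827 min
827 = 0·1440 + 827; 827 = 13·60 + 47 → 13:47, same day
→ 2022-07-22 13:47 WEX

2022-07-22 13:47 WEX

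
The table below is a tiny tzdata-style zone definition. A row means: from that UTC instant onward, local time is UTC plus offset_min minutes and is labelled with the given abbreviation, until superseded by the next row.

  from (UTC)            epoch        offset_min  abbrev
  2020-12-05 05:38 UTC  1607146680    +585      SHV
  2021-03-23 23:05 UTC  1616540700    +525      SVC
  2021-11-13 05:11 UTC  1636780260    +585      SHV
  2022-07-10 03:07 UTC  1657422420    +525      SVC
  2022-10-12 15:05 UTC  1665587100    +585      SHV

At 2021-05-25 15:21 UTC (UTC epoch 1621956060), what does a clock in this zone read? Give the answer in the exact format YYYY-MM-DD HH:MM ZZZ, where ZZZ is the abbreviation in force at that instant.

Query: 2021-05-25 15:21 UTC
Rule 2/5 (SVC, +08:45): 2021-03-23 23:05 UTC ≤ query < 2021-11-13 05:11 UTC
15·60 + 21 + 525 = 1446 min
1446 = 1·1440 + 6; 6 = 0·60 + 6 → 00:06, 2021-05-25 + 1 day = 2021-05-26
→ 2021-05-26 00:06 SVC

2021-05-26 00:06 SVC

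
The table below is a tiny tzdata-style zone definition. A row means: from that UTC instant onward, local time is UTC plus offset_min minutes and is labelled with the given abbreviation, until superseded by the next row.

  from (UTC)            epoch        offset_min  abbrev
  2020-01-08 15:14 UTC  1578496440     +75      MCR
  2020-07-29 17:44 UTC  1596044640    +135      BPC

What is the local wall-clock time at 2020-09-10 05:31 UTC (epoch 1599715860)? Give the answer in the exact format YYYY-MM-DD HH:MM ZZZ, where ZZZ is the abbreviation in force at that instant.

2020-09-10 07:46 BPC

Query: 2020-09-10 05:31 UTC
Rule 2/2 (BPC, +02:15): 2020-07-29 17:44 UTC ≤ query < +∞
5·60 + 31 + 135 = 466 min
466 = 0·1440 + 466; 466 = 7·60 + 46 → 07:46, same day
→ 2020-09-10 07:46 BPC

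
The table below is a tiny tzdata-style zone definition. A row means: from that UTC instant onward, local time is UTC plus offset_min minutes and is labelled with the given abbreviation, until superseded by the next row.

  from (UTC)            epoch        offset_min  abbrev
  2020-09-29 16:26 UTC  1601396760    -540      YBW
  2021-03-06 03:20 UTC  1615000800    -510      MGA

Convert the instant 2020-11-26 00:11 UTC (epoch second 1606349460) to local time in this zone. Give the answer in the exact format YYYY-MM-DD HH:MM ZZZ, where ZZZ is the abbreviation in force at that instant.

2020-11-25 15:11 YBW

Query: 2020-11-26 00:11 UTC
Rule 1/2 (YBW, -09:00): 2020-09-29 16:26 UTC ≤ query < 2021-03-06 03:20 UTC
0·60 + 11 - 540 = -529 min
-529 = -1·1440 + 911; 911 = 15·60 + 11 → 15:11, 2020-11-26 - 1 day = 2020-11-25
→ 2020-11-25 15:11 YBW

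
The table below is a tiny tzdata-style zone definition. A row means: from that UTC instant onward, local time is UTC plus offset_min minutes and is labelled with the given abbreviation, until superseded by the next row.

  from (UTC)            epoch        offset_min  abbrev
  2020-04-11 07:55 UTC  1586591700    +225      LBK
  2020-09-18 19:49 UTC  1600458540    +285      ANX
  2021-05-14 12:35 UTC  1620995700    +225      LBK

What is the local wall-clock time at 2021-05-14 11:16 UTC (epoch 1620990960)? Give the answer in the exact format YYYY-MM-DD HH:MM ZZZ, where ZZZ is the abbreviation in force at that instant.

2021-05-14 16:01 ANX

Query: 2021-05-14 11:16 UTC
Rule 2/3 (ANX, +04:45): 2020-09-18 19:49 UTC ≤ query < 2021-05-14 12:35 UTC
11·60 + 16 + 285 = 961 min
961 = 0·1440 + 961; 961 = 16·60 + 1 → 16:01, same day
→ 2021-05-14 16:01 ANX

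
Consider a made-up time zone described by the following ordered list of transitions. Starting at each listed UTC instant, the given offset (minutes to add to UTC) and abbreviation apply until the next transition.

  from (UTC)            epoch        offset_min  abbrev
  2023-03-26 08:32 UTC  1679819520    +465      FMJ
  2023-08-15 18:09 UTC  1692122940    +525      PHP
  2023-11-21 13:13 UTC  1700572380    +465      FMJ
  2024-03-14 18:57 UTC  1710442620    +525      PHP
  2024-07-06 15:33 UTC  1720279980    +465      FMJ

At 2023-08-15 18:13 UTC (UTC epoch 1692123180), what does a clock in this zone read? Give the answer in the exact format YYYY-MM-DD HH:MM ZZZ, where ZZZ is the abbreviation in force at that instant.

2023-08-16 02:58 PHP

Query: 2023-08-15 18:13 UTC
Rule 2/5 (PHP, +08:45): 2023-08-15 18:09 UTC ≤ query < 2023-11-21 13:13 UTC
18·60 + 13 + 525 = 1618 min
1618 = 1·1440 + 178; 178 = 2·60 + 58 → 02:58, 2023-08-15 + 1 day = 2023-08-16
→ 2023-08-16 02:58 PHP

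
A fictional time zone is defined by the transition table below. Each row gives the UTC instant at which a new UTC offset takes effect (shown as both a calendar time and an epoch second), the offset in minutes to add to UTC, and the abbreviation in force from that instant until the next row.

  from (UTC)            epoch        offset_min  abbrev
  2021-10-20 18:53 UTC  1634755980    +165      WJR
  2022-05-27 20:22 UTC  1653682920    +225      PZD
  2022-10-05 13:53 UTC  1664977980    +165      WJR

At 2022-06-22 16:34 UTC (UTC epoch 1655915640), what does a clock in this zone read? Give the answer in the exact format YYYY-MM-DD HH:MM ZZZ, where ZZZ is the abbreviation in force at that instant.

Query: 2022-06-22 16:34 UTC
Rule 2/3 (PZD, +03:45): 2022-05-27 20:22 UTC ≤ query < 2022-10-05 13:53 UTC
16·60 + 34 + 225 = 1219 min
1219 = 0·1440 + 1219; 1219 = 20·60 + 19 → 20:19, same day
→ 2022-06-22 20:19 PZD

2022-06-22 20:19 PZD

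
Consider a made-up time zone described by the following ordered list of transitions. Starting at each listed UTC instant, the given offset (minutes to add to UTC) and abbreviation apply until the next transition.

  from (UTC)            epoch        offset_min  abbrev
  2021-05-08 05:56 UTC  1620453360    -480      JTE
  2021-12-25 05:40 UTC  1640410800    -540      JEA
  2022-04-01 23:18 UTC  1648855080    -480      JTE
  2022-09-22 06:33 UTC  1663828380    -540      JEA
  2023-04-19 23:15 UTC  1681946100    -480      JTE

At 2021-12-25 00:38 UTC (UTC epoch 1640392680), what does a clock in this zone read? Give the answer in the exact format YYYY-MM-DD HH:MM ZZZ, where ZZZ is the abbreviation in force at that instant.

Query: 2021-12-25 00:38 UTC
Rule 1/5 (JTE, -08:00): 2021-05-08 05:56 UTC ≤ query < 2021-12-25 05:40 UTC
0·60 + 38 - 480 = -442 min
-442 = -1·1440 + 998; 998 = 16·60 + 38 → 16:38, 2021-12-25 - 1 day = 2021-12-24
→ 2021-12-24 16:38 JTE

2021-12-24 16:38 JTE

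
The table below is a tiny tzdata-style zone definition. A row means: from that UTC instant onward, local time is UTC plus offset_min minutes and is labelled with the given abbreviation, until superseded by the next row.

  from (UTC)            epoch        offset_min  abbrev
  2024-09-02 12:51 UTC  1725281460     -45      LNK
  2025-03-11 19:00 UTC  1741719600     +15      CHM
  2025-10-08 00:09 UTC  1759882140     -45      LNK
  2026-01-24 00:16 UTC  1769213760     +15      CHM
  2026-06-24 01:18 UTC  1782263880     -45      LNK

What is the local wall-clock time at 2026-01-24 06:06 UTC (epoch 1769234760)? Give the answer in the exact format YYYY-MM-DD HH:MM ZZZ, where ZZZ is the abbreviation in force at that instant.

Query: 2026-01-24 06:06 UTC
Rule 4/5 (CHM, +00:15): 2026-01-24 00:16 UTC ≤ query < 2026-06-24 01:18 UTC
6·60 + 6 + 15 = 381 min
381 = 0·1440 + 381; 381 = 6·60 + 21 → 06:21, same day
→ 2026-01-24 06:21 CHM

2026-01-24 06:21 CHM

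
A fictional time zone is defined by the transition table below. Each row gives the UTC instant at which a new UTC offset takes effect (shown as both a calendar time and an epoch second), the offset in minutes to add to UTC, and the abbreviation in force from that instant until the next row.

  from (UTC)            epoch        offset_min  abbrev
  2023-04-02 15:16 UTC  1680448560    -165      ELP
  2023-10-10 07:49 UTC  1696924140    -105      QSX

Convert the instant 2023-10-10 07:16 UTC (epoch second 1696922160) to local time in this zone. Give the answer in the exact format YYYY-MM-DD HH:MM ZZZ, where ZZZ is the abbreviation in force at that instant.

Query: 2023-10-10 07:16 UTC
Rule 1/2 (ELP, -02:45): 2023-04-02 15:16 UTC ≤ query < 2023-10-10 07:49 UTC
7·60 + 16 - 165 = 271 min
271 = 0·1440 + 271; 271 = 4·60 + 31 → 04:31, same day
→ 2023-10-10 04:31 ELP

2023-10-10 04:31 ELP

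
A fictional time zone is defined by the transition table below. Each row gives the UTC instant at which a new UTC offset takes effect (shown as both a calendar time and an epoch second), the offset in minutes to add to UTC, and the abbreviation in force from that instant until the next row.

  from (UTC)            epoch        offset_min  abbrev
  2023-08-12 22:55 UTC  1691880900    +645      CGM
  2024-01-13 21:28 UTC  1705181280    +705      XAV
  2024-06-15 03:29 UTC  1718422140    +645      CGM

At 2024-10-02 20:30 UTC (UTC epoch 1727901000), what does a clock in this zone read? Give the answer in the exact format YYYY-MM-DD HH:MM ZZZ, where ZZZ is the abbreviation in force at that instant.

Query: 2024-10-02 20:30 UTC
Rule 3/3 (CGM, +10:45): 2024-06-15 03:29 UTC ≤ query < +∞
20·60 + 30 + 645 = 1875 min
1875 = 1·1440 + 435; 435 = 7·60 + 15 → 07:15, 2024-10-02 + 1 day = 2024-10-03
→ 2024-10-03 07:15 CGM

2024-10-03 07:15 CGM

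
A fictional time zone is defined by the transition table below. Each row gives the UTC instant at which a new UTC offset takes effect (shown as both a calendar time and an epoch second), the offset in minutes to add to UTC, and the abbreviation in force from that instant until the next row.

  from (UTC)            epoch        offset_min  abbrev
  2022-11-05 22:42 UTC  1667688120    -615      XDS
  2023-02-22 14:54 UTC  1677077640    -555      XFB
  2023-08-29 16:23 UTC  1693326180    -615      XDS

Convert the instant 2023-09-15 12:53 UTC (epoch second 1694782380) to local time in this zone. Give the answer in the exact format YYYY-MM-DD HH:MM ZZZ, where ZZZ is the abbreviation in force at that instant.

2023-09-15 02:38 XDS

Query: 2023-09-15 12:53 UTC
Rule 3/3 (XDS, -10:15): 2023-08-29 16:23 UTC ≤ query < +∞
12·60 + 53 - 615 = 158 min
158 = 0·1440 + 158; 158 = 2·60 + 38 → 02:38, same day
→ 2023-09-15 02:38 XDS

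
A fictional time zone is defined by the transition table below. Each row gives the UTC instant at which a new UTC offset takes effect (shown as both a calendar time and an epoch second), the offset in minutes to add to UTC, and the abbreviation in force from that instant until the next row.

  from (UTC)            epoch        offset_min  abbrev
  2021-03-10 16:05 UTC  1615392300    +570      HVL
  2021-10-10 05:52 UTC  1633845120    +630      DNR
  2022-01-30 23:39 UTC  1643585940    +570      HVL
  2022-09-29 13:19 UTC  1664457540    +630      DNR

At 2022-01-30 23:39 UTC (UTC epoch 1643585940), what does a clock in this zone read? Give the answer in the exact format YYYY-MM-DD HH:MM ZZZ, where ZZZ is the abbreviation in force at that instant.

2022-01-31 09:09 HVL

Query: 2022-01-30 23:39 UTC
Rule 3/4 (HVL, +09:30): 2022-01-30 23:39 UTC ≤ query < 2022-09-29 13:19 UTC
23·60 + 39 + 570 = 1989 min
1989 = 1·1440 + 549; 549 = 9·60 + 9 → 09:09, 2022-01-30 + 1 day = 2022-01-31
→ 2022-01-31 09:09 HVL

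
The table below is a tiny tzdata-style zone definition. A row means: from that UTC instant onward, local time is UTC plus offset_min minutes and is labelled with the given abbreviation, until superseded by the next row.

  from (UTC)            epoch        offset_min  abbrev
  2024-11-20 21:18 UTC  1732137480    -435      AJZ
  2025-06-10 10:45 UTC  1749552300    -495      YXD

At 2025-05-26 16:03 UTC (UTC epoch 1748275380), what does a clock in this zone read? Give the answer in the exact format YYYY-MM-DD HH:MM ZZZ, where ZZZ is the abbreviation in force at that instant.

Query: 2025-05-26 16:03 UTC
Rule 1/2 (AJZ, -07:15): 2024-11-20 21:18 UTC ≤ query < 2025-06-10 10:45 UTC
16·60 + 3 - 435 = 528 min
528 = 0·1440 + 528; 528 = 8·60 + 48 → 08:48, same day
→ 2025-05-26 08:48 AJZ

2025-05-26 08:48 AJZ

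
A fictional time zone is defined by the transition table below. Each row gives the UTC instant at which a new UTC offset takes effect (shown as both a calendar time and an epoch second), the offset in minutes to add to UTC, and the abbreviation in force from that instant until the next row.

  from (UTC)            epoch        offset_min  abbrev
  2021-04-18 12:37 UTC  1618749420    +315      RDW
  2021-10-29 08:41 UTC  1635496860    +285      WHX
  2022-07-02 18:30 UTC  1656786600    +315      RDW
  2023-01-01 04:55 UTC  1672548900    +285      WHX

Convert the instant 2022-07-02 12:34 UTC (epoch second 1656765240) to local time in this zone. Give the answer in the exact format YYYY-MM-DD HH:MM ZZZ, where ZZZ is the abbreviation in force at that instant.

Query: 2022-07-02 12:34 UTC
Rule 2/4 (WHX, +04:45): 2021-10-29 08:41 UTC ≤ query < 2022-07-02 18:30 UTC
12·60 + 34 + 285 = 1039 min
1039 = 0·1440 + 1039; 1039 = 17·60 + 19 → 17:19, same day
→ 2022-07-02 17:19 WHX

2022-07-02 17:19 WHX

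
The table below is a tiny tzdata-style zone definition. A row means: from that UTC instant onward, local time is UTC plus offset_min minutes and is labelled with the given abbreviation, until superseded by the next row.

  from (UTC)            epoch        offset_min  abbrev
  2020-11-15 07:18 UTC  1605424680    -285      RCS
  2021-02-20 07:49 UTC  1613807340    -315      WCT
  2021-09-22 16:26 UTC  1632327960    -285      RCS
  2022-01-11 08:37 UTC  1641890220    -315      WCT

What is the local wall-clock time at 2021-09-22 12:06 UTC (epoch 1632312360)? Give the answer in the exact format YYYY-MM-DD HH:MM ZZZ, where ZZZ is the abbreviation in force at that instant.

2021-09-22 06:51 WCT

Query: 2021-09-22 12:06 UTC
Rule 2/4 (WCT, -05:15): 2021-02-20 07:49 UTC ≤ query < 2021-09-22 16:26 UTC
12·60 + 6 - 315 = 411 min
411 = 0·1440 + 411; 411 = 6·60 + 51 → 06:51, same day
→ 2021-09-22 06:51 WCT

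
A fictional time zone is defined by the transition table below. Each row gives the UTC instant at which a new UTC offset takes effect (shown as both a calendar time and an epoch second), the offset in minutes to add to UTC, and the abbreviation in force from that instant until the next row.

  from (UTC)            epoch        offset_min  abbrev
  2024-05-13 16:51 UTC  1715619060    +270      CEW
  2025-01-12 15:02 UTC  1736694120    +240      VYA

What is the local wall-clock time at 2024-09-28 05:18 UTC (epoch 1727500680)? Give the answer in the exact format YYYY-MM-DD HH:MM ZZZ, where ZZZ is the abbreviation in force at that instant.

2024-09-28 09:48 CEW

Query: 2024-09-28 05:18 UTC
Rule 1/2 (CEW, +04:30): 2024-05-13 16:51 UTC ≤ query < 2025-01-12 15:02 UTC
5·60 + 18 + 270 = 588 min
588 = 0·1440 + 588; 588 = 9·60 + 48 → 09:48, same day
→ 2024-09-28 09:48 CEW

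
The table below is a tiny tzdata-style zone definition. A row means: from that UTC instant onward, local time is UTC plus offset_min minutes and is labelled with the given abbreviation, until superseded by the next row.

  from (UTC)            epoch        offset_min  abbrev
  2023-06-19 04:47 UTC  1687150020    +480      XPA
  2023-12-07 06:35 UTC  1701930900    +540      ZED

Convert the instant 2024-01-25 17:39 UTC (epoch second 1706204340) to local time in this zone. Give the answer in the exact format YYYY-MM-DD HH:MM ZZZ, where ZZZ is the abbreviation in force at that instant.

Query: 2024-01-25 17:39 UTC
Rule 2/2 (ZED, +09:00): 2023-12-07 06:35 UTC ≤ query < +∞
17·60 + 39 + 540 = 1599 min
1599 = 1·1440 + 159; 159 = 2·60 + 39 → 02:39, 2024-01-25 + 1 day = 2024-01-26
→ 2024-01-26 02:39 ZED

2024-01-26 02:39 ZED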